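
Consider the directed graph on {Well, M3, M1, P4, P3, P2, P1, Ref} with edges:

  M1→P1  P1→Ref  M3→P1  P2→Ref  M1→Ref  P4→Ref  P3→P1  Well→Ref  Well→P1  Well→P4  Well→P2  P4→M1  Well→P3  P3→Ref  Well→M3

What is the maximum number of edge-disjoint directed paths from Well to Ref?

5

Assign every edge capacity 1; by Menger, the answer equals the max flow.
Path Well→Ref (+1); total 1.
Path Well→P4→Ref (+1); total 2.
Path Well→P3→Ref (+1); total 3.
Path Well→P2→Ref (+1); total 4.
Path Well→P1→Ref (+1); total 5.
No residual Well→Ref path; max flow = 5.
Certifying cut of size 5: {P1→Ref, Well→P2, Well→P3, Well→P4, Well→Ref}.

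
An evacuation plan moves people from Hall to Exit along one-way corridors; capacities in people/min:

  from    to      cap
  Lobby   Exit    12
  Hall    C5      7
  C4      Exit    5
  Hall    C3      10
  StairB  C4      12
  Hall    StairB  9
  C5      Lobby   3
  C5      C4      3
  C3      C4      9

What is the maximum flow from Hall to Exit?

Augment Hall→C5→C4→Exit: bottleneck 3, flow now 3.
Augment Hall→C5→Lobby→Exit: bottleneck 3, flow now 6.
Augment Hall→StairB→C4→Exit: bottleneck 2, flow now 8.
No augmenting path remains; maximum flow = 8.
In the residual graph, reachable from Hall: {Hall, C5, StairB, C3, C4}.
Min-cut edges: C5→Lobby (3), C4→Exit (5); capacity 3 + 5 = 8.
This cut is saturated, so no flow can exceed 8.

8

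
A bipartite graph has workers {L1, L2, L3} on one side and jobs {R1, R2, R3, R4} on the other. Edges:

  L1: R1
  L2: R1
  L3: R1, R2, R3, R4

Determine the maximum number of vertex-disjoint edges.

Unit-capacity flow: source→left, listed edges, right→sink; max matching = max flow.
Augmenting path L1→R1 (+1); matched 1.
Augmenting path L3→R2 (+1); matched 2.
No augmenting path remains; maximum matching = 2.
König certificate: {L3, R1} is a vertex cover of size 2 (every listed pair touches it), so no matching can be larger.

2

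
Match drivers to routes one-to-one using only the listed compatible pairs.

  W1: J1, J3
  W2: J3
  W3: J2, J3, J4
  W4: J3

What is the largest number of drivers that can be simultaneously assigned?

Unit-capacity flow: source→left, listed edges, right→sink; max matching = max flow.
Augmenting path W1→J1 (+1); matched 1.
Augmenting path W2→J3 (+1); matched 2.
Augmenting path W3→J2 (+1); matched 3.
No augmenting path remains; maximum matching = 3.
König certificate: {W1, W3, J3} is a vertex cover of size 3 (every listed pair touches it), so no matching can be larger.

3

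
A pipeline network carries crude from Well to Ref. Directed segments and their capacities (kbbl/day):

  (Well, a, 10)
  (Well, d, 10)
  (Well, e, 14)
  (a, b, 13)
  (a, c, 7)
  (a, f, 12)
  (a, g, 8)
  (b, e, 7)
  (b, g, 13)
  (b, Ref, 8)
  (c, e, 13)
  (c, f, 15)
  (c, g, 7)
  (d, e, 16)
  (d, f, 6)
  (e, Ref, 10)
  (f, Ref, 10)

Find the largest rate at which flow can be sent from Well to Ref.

Augment Well→e→Ref: bottleneck 10, flow now 10.
Augment Well→a→b→Ref: bottleneck 8, flow now 18.
Augment Well→a→f→Ref: bottleneck 2, flow now 20.
Augment Well→d→f→Ref: bottleneck 6, flow now 26.
No augmenting path remains; maximum flow = 26.
In the residual graph, reachable from Well: {Well, d, e}.
Min-cut edges: Well→a (10), d→f (6), e→Ref (10); capacity 10 + 6 + 10 = 26.
This cut is saturated, so no flow can exceed 26.

26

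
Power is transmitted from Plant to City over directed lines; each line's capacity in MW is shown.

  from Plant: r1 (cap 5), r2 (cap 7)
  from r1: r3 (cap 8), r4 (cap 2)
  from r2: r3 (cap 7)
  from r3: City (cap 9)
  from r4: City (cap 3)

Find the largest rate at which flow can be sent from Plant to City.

11

Augment Plant→r1→r3→City: bottleneck 5, flow now 5.
Augment Plant→r2→r3→City: bottleneck 4, flow now 9.
Augment Plant→r2→r3→r1→r4→City: bottleneck 2, flow now 11. (uses reverse residual edge)
No augmenting path remains; maximum flow = 11.
In the residual graph, reachable from Plant: {Plant, r1, r2, r3}.
Min-cut edges: r1→r4 (2), r3→City (9); capacity 2 + 9 = 11.
This cut is saturated, so no flow can exceed 11.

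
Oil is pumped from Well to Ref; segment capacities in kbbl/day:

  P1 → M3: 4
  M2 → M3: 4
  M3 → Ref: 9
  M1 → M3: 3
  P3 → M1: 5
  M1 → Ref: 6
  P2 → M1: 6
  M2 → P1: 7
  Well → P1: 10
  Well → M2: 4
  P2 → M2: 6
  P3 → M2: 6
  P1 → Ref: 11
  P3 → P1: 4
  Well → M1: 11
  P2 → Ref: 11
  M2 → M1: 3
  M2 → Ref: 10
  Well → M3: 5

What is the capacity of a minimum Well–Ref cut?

28

Augment Well→M2→Ref: bottleneck 4, flow now 4.
Augment Well→P1→Ref: bottleneck 10, flow now 14.
Augment Well→M1→Ref: bottleneck 6, flow now 20.
Augment Well→M3→Ref: bottleneck 5, flow now 25.
Augment Well→M1→M3→Ref: bottleneck 3, flow now 28.
No augmenting path remains; maximum flow = 28.
By max-flow min-cut, the minimum cut capacity equals the max flow.
In the residual graph, reachable from Well: {Well, M1}.
Min-cut edges: Well→M2 (4), Well→P1 (10), Well→M3 (5), M1→M3 (3), M1→Ref (6); capacity 4 + 10 + 5 + 3 + 6 = 28.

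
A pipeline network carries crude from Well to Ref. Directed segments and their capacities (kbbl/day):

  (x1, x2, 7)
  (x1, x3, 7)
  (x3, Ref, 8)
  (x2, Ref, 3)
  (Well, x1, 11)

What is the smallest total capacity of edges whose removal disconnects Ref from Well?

10

Augment Well→x1→x2→Ref: bottleneck 3, flow now 3.
Augment Well→x1→x3→Ref: bottleneck 7, flow now 10.
No augmenting path remains; maximum flow = 10.
By max-flow min-cut, the minimum cut capacity equals the max flow.
In the residual graph, reachable from Well: {Well, x1, x2}.
Min-cut edges: x1→x3 (7), x2→Ref (3); capacity 7 + 3 = 10.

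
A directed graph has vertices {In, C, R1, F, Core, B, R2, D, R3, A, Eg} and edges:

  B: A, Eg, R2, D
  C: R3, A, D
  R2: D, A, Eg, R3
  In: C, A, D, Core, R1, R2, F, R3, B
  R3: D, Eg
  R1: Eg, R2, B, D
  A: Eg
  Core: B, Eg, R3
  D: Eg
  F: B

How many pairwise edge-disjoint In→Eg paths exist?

7

Assign every edge capacity 1; by Menger, the answer equals the max flow.
Path In→R1→Eg (+1); total 1.
Path In→Core→Eg (+1); total 2.
Path In→B→Eg (+1); total 3.
Path In→R2→Eg (+1); total 4.
Path In→D→Eg (+1); total 5.
Path In→R3→Eg (+1); total 6.
Path In→A→Eg (+1); total 7.
No residual In→Eg path; max flow = 7.
Certifying cut of size 7: {A→Eg, B→Eg, D→Eg, In→Core, In→R1, R2→Eg, R3→Eg}.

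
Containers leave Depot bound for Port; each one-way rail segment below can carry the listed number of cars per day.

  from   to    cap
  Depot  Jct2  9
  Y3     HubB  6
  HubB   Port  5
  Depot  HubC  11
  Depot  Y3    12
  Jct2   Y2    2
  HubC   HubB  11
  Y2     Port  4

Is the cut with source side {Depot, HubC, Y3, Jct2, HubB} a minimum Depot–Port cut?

Yes — it is a minimum cut (capacity 7).

Given cut capacity: 2 + 5 = 7.
Augment Depot→HubC→HubB→Port: bottleneck 5, flow now 5.
Augment Depot→Jct2→Y2→Port: bottleneck 2, flow now 7.
No augmenting path remains; maximum flow = 7.
Cut capacity 7 equals the max flow, so it is a minimum cut.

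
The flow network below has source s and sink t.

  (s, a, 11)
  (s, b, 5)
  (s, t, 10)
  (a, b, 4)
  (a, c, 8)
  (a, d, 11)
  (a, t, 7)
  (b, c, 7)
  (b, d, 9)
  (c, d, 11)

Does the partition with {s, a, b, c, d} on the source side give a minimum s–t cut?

Given cut capacity: 10 + 7 = 17.
Augment s→t: bottleneck 10, flow now 10.
Augment s→a→t: bottleneck 7, flow now 17.
No augmenting path remains; maximum flow = 17.
Cut capacity 17 equals the max flow, so it is a minimum cut.

Yes — it is a minimum cut (capacity 17).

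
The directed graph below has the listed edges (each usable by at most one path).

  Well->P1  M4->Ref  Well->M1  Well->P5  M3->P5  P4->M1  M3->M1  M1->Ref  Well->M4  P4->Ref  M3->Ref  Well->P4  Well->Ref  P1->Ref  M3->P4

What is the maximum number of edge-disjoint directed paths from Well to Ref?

Assign every edge capacity 1; by Menger, the answer equals the max flow.
Path Well→Ref (+1); total 1.
Path Well→P1→Ref (+1); total 2.
Path Well→M4→Ref (+1); total 3.
Path Well→P4→Ref (+1); total 4.
Path Well→M1→Ref (+1); total 5.
No residual Well→Ref path; max flow = 5.
Certifying cut of size 5: {Well→M1, Well→M4, Well→P1, Well→P4, Well→Ref}.

5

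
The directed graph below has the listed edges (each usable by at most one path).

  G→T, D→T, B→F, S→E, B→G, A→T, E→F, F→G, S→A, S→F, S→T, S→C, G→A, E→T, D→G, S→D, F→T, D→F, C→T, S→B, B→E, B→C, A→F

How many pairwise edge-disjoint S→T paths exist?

7

Assign every edge capacity 1; by Menger, the answer equals the max flow.
Path S→T (+1); total 1.
Path S→A→T (+1); total 2.
Path S→C→T (+1); total 3.
Path S→D→T (+1); total 4.
Path S→E→T (+1); total 5.
Path S→F→T (+1); total 6.
Path S→B→G→T (+1); total 7.
No residual S→T path; max flow = 7.
Certifying cut of size 7: {S→A, S→B, S→C, S→D, S→E, S→F, S→T}.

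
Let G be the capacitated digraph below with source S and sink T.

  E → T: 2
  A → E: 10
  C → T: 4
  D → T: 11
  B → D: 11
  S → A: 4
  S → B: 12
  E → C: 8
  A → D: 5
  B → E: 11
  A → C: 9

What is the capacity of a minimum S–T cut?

16

Augment S→A→C→T: bottleneck 4, flow now 4.
Augment S→B→D→T: bottleneck 11, flow now 15.
Augment S→B→E→T: bottleneck 1, flow now 16.
No augmenting path remains; maximum flow = 16.
By max-flow min-cut, the minimum cut capacity equals the max flow.
In the residual graph, reachable from S: {S}.
Min-cut edges: S→A (4), S→B (12); capacity 4 + 12 = 16.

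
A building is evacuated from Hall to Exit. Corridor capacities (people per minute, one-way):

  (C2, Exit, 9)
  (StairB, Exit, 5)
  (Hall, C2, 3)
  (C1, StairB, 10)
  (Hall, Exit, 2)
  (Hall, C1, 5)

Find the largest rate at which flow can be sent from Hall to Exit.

10

Augment Hall→Exit: bottleneck 2, flow now 2.
Augment Hall→C2→Exit: bottleneck 3, flow now 5.
Augment Hall→C1→StairB→Exit: bottleneck 5, flow now 10.
No augmenting path remains; maximum flow = 10.
In the residual graph, reachable from Hall: {Hall}.
Min-cut edges: Hall→C1 (5), Hall→C2 (3), Hall→Exit (2); capacity 5 + 3 + 2 = 10.
This cut is saturated, so no flow can exceed 10.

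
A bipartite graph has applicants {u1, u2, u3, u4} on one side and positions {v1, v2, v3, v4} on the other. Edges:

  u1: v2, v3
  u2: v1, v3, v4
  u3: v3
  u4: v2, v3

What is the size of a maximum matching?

3

Unit-capacity flow: source→left, listed edges, right→sink; max matching = max flow.
Augmenting path u1→v2 (+1); matched 1.
Augmenting path u2→v1 (+1); matched 2.
Augmenting path u3→v3 (+1); matched 3.
No augmenting path remains; maximum matching = 3.
König certificate: {u2, v2, v3} is a vertex cover of size 3 (every listed pair touches it), so no matching can be larger.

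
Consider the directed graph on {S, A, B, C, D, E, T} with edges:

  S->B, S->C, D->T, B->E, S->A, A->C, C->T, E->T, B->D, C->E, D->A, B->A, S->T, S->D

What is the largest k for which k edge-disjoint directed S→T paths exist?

Assign every edge capacity 1; by Menger, the answer equals the max flow.
Path S→T (+1); total 1.
Path S→C→T (+1); total 2.
Path S→D→T (+1); total 3.
Path S→B→E→T (+1); total 4.
No residual S→T path; max flow = 4.
Certifying cut of size 4: {C→T, D→T, E→T, S→T}.

4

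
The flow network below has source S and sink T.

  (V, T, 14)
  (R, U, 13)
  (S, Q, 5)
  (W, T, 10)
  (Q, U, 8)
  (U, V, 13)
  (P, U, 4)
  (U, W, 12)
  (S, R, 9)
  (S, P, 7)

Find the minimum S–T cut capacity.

Augment S→P→U→V→T: bottleneck 4, flow now 4.
Augment S→Q→U→V→T: bottleneck 5, flow now 9.
Augment S→R→U→V→T: bottleneck 4, flow now 13.
Augment S→R→U→W→T: bottleneck 5, flow now 18.
No augmenting path remains; maximum flow = 18.
By max-flow min-cut, the minimum cut capacity equals the max flow.
In the residual graph, reachable from S: {S, P}.
Min-cut edges: S→Q (5), S→R (9), P→U (4); capacity 5 + 9 + 4 = 18.

18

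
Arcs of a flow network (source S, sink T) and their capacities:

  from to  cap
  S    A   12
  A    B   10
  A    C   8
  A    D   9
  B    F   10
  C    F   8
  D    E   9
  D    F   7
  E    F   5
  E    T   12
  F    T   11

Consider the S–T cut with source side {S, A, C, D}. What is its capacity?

Edges leaving {S, A, C, D}: A→B (10), C→F (8), D→E (9), D→F (7).
Cut capacity = 10 + 8 + 9 + 7 = 34.

34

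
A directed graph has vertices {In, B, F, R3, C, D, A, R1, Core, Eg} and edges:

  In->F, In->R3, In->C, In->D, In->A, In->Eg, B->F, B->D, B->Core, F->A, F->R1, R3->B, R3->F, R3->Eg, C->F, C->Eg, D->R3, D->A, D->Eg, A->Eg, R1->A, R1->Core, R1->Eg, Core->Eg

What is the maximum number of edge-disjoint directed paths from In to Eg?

Assign every edge capacity 1; by Menger, the answer equals the max flow.
Path In→Eg (+1); total 1.
Path In→R3→Eg (+1); total 2.
Path In→C→Eg (+1); total 3.
Path In→D→Eg (+1); total 4.
Path In→A→Eg (+1); total 5.
Path In→F→R1→Eg (+1); total 6.
No residual In→Eg path; max flow = 6.
Certifying cut of size 6: {In→A, In→C, In→D, In→Eg, In→F, In→R3}.

6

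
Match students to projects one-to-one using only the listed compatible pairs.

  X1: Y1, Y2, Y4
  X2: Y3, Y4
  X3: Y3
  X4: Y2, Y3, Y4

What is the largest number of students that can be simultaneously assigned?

Unit-capacity flow: source→left, listed edges, right→sink; max matching = max flow.
Augmenting path X1→Y1 (+1); matched 1.
Augmenting path X2→Y3 (+1); matched 2.
Augmenting path X4→Y2 (+1); matched 3.
Augmenting path X3→Y3→X2→Y4 (+1); matched 4.
No augmenting path remains; maximum matching = 4.
König certificate: {X1, X2, X3, X4} is a vertex cover of size 4 (every listed pair touches it), so no matching can be larger.

4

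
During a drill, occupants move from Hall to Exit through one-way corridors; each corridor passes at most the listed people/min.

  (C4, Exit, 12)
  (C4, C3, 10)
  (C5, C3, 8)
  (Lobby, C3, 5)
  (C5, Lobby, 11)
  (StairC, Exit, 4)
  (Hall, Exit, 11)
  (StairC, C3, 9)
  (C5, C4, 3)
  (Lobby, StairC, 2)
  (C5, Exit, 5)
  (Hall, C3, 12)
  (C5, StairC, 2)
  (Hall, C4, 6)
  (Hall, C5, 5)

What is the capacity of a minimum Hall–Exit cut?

22

Augment Hall→Exit: bottleneck 11, flow now 11.
Augment Hall→C5→Exit: bottleneck 5, flow now 16.
Augment Hall→C4→Exit: bottleneck 6, flow now 22.
No augmenting path remains; maximum flow = 22.
By max-flow min-cut, the minimum cut capacity equals the max flow.
In the residual graph, reachable from Hall: {Hall, C3}.
Min-cut edges: Hall→C5 (5), Hall→C4 (6), Hall→Exit (11); capacity 5 + 6 + 11 = 22.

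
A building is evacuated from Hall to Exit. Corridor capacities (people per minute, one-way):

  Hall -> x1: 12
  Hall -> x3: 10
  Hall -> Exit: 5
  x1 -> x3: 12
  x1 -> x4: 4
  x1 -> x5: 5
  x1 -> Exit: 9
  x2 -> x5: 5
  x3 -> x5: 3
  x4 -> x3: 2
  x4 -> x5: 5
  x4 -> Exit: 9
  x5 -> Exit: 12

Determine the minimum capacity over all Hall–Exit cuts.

Augment Hall→Exit: bottleneck 5, flow now 5.
Augment Hall→x1→Exit: bottleneck 9, flow now 14.
Augment Hall→x1→x4→Exit: bottleneck 3, flow now 17.
Augment Hall→x3→x5→Exit: bottleneck 3, flow now 20.
No augmenting path remains; maximum flow = 20.
By max-flow min-cut, the minimum cut capacity equals the max flow.
In the residual graph, reachable from Hall: {Hall, x3}.
Min-cut edges: Hall→x1 (12), Hall→Exit (5), x3→x5 (3); capacity 12 + 5 + 3 = 20.

20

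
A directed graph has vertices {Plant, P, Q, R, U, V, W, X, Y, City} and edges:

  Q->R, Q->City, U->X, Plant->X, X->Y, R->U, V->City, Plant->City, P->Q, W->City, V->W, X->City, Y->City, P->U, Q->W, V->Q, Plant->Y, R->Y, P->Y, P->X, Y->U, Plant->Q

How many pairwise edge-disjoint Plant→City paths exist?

Assign every edge capacity 1; by Menger, the answer equals the max flow.
Path Plant→City (+1); total 1.
Path Plant→Q→City (+1); total 2.
Path Plant→X→City (+1); total 3.
Path Plant→Y→City (+1); total 4.
No residual Plant→City path; max flow = 4.
Certifying cut of size 4: {Plant→City, Plant→Q, Plant→X, Plant→Y}.

4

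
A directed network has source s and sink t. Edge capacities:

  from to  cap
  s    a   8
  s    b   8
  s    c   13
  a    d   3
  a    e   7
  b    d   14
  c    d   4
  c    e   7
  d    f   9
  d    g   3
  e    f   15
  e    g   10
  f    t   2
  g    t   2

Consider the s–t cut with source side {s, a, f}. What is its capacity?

33

Edges leaving {s, a, f}: s→b (8), s→c (13), a→d (3), a→e (7), f→t (2).
Cut capacity = 8 + 13 + 3 + 7 + 2 = 33.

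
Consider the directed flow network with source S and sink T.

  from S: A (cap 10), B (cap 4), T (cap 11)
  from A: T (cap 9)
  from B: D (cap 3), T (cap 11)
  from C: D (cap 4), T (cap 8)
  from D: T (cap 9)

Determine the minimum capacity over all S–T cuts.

24

Augment S→T: bottleneck 11, flow now 11.
Augment S→A→T: bottleneck 9, flow now 20.
Augment S→B→T: bottleneck 4, flow now 24.
No augmenting path remains; maximum flow = 24.
By max-flow min-cut, the minimum cut capacity equals the max flow.
In the residual graph, reachable from S: {S, A}.
Min-cut edges: S→B (4), S→T (11), A→T (9); capacity 4 + 11 + 9 = 24.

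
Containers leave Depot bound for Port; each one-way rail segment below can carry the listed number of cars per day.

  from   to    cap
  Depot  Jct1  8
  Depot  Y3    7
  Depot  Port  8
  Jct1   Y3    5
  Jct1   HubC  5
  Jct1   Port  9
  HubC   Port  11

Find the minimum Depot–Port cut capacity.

16

Augment Depot→Port: bottleneck 8, flow now 8.
Augment Depot→Jct1→Port: bottleneck 8, flow now 16.
No augmenting path remains; maximum flow = 16.
By max-flow min-cut, the minimum cut capacity equals the max flow.
In the residual graph, reachable from Depot: {Depot, Y3}.
Min-cut edges: Depot→Jct1 (8), Depot→Port (8); capacity 8 + 8 = 16.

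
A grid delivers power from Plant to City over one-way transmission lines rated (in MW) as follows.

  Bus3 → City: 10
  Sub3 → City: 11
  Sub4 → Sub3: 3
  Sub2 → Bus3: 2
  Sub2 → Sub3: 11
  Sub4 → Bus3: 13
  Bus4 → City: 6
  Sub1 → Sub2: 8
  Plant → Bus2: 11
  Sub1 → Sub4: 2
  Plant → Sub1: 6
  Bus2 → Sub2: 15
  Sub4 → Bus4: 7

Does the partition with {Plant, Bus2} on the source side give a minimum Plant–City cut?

Given cut capacity: 6 + 15 = 21.
Augment Plant→Bus2→Sub2→Sub3→City: bottleneck 11, flow now 11.
Augment Plant→Sub1→Sub4→Bus4→City: bottleneck 2, flow now 13.
Augment Plant→Sub1→Sub2→Bus3→City: bottleneck 2, flow now 15.
No augmenting path remains; maximum flow = 15.
In the residual graph, reachable from Plant: {Plant, Bus2, Sub1, Sub2}.
Min-cut edges: Sub1→Sub4 (2), Sub2→Sub3 (11), Sub2→Bus3 (2); capacity 2 + 11 + 2 = 15.
Cut capacity 21 exceeds the max flow 15, so it is not minimum.

No — its capacity is 21, but the minimum cut has capacity 15.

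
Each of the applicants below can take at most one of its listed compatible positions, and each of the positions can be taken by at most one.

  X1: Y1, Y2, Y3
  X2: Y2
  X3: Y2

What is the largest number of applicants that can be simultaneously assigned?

Unit-capacity flow: source→left, listed edges, right→sink; max matching = max flow.
Augmenting path X1→Y1 (+1); matched 1.
Augmenting path X2→Y2 (+1); matched 2.
No augmenting path remains; maximum matching = 2.
König certificate: {X1, Y2} is a vertex cover of size 2 (every listed pair touches it), so no matching can be larger.

2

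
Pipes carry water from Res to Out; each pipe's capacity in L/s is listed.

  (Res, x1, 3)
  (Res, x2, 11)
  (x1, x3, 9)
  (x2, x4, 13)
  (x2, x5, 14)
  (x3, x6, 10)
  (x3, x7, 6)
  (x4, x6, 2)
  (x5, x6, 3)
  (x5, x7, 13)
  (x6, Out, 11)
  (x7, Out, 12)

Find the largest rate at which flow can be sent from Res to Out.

Augment Res→x1→x3→x6→Out: bottleneck 3, flow now 3.
Augment Res→x2→x4→x6→Out: bottleneck 2, flow now 5.
Augment Res→x2→x5→x6→Out: bottleneck 3, flow now 8.
Augment Res→x2→x5→x7→Out: bottleneck 6, flow now 14.
No augmenting path remains; maximum flow = 14.
In the residual graph, reachable from Res: {Res}.
Min-cut edges: Res→x1 (3), Res→x2 (11); capacity 3 + 11 = 14.
This cut is saturated, so no flow can exceed 14.

14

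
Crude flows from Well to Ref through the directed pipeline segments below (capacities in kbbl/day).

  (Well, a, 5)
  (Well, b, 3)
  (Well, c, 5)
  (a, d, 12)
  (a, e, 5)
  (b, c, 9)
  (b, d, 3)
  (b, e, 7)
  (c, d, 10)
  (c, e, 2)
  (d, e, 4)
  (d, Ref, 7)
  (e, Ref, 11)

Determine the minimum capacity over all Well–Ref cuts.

Augment Well→a→d→Ref: bottleneck 5, flow now 5.
Augment Well→b→d→Ref: bottleneck 2, flow now 7.
Augment Well→b→e→Ref: bottleneck 1, flow now 8.
Augment Well→c→e→Ref: bottleneck 2, flow now 10.
Augment Well→c→d→e→Ref: bottleneck 3, flow now 13.
No augmenting path remains; maximum flow = 13.
By max-flow min-cut, the minimum cut capacity equals the max flow.
In the residual graph, reachable from Well: {Well}.
Min-cut edges: Well→a (5), Well→b (3), Well→c (5); capacity 5 + 3 + 5 = 13.

13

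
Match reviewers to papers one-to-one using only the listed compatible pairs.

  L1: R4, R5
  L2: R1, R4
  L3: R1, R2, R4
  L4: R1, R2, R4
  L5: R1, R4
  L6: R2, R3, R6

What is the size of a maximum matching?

Unit-capacity flow: source→left, listed edges, right→sink; max matching = max flow.
Augmenting path L1→R4 (+1); matched 1.
Augmenting path L2→R1 (+1); matched 2.
Augmenting path L3→R2 (+1); matched 3.
Augmenting path L6→R3 (+1); matched 4.
Augmenting path L4→R4→L1→R5 (+1); matched 5.
No augmenting path remains; maximum matching = 5.
König certificate: {L1, L6, R1, R2, R4} is a vertex cover of size 5 (every listed pair touches it), so no matching can be larger.

5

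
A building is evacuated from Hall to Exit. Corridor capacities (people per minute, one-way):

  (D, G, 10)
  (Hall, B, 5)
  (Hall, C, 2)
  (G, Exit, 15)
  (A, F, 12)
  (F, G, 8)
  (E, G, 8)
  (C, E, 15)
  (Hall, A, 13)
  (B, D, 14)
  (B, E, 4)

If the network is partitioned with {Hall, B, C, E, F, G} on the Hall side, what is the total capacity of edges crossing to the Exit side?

Edges leaving {Hall, B, C, E, F, G}: Hall→A (13), B→D (14), G→Exit (15).
Cut capacity = 13 + 14 + 15 = 42.

42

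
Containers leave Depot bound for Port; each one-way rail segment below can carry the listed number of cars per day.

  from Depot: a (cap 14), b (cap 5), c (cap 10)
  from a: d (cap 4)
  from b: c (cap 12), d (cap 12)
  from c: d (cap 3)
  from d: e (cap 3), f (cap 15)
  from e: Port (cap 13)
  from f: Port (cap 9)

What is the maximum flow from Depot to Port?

Augment Depot→a→d→e→Port: bottleneck 3, flow now 3.
Augment Depot→a→d→f→Port: bottleneck 1, flow now 4.
Augment Depot→b→d→f→Port: bottleneck 5, flow now 9.
Augment Depot→c→d→f→Port: bottleneck 3, flow now 12.
No augmenting path remains; maximum flow = 12.
In the residual graph, reachable from Depot: {Depot, a, c}.
Min-cut edges: Depot→b (5), a→d (4), c→d (3); capacity 5 + 4 + 3 = 12.
This cut is saturated, so no flow can exceed 12.

12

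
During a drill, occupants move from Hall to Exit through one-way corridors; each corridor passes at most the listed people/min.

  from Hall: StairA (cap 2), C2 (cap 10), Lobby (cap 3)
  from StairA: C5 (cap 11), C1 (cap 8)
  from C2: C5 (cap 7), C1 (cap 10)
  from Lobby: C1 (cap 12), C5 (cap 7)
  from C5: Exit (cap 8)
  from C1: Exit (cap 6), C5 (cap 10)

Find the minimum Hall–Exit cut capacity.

Augment Hall→StairA→C5→Exit: bottleneck 2, flow now 2.
Augment Hall→C2→C5→Exit: bottleneck 6, flow now 8.
Augment Hall→C2→C1→Exit: bottleneck 4, flow now 12.
Augment Hall→Lobby→C1→Exit: bottleneck 2, flow now 14.
No augmenting path remains; maximum flow = 14.
By max-flow min-cut, the minimum cut capacity equals the max flow.
In the residual graph, reachable from Hall: {Hall, StairA, C2, Lobby, C5, C1}.
Min-cut edges: C5→Exit (8), C1→Exit (6); capacity 8 + 6 = 14.

14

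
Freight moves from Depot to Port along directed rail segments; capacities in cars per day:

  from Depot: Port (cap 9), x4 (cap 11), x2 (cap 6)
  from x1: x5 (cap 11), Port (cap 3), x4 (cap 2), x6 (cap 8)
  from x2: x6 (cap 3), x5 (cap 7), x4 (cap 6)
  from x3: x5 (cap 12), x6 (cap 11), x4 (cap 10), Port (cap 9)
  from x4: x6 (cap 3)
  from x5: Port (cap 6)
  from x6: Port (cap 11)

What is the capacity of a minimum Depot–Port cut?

Augment Depot→Port: bottleneck 9, flow now 9.
Augment Depot→x2→x5→Port: bottleneck 6, flow now 15.
Augment Depot→x4→x6→Port: bottleneck 3, flow now 18.
No augmenting path remains; maximum flow = 18.
By max-flow min-cut, the minimum cut capacity equals the max flow.
In the residual graph, reachable from Depot: {Depot, x4}.
Min-cut edges: Depot→x2 (6), Depot→Port (9), x4→x6 (3); capacity 6 + 9 + 3 = 18.

18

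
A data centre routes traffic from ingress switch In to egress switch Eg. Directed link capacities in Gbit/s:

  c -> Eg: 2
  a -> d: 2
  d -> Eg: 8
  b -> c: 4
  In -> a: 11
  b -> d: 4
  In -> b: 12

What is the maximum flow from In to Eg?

8

Augment In→a→d→Eg: bottleneck 2, flow now 2.
Augment In→b→c→Eg: bottleneck 2, flow now 4.
Augment In→b→d→Eg: bottleneck 4, flow now 8.
No augmenting path remains; maximum flow = 8.
In the residual graph, reachable from In: {In, a, b, c}.
Min-cut edges: a→d (2), b→d (4), c→Eg (2); capacity 2 + 4 + 2 = 8.
This cut is saturated, so no flow can exceed 8.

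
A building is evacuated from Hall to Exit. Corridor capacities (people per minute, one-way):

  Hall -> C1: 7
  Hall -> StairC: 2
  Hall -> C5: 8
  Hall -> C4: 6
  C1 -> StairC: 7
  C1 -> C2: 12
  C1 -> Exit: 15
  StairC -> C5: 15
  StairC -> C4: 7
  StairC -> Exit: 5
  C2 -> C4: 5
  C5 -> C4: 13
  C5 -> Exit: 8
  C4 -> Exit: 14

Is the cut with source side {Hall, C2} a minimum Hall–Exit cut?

Given cut capacity: 7 + 2 + 8 + 6 + 5 = 28.
Augment Hall→C1→Exit: bottleneck 7, flow now 7.
Augment Hall→StairC→Exit: bottleneck 2, flow now 9.
Augment Hall→C5→Exit: bottleneck 8, flow now 17.
Augment Hall→C4→Exit: bottleneck 6, flow now 23.
No augmenting path remains; maximum flow = 23.
In the residual graph, reachable from Hall: {Hall}.
Min-cut edges: Hall→C1 (7), Hall→StairC (2), Hall→C5 (8), Hall→C4 (6); capacity 7 + 2 + 8 + 6 = 23.
Cut capacity 28 exceeds the max flow 23, so it is not minimum.

No — its capacity is 28, but the minimum cut has capacity 23.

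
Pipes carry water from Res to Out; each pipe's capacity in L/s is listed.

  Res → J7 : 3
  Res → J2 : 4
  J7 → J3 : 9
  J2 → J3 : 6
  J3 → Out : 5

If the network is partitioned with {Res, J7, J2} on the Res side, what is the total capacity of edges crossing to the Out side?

15

Edges leaving {Res, J7, J2}: J7→J3 (9), J2→J3 (6).
Cut capacity = 9 + 6 = 15.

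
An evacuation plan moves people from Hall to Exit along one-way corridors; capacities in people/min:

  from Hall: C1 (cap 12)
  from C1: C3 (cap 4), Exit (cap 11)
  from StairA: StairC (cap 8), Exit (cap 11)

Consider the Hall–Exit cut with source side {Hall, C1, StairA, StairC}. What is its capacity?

Edges leaving {Hall, C1, StairA, StairC}: C1→C3 (4), C1→Exit (11), StairA→Exit (11).
Cut capacity = 4 + 11 + 11 = 26.

26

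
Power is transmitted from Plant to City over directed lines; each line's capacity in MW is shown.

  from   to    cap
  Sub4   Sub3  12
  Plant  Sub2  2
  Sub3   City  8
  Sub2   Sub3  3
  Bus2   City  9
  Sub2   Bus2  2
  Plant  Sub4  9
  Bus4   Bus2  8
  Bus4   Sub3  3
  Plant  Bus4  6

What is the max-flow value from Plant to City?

16

Augment Plant→Sub2→Bus2→City: bottleneck 2, flow now 2.
Augment Plant→Sub4→Sub3→City: bottleneck 8, flow now 10.
Augment Plant→Bus4→Bus2→City: bottleneck 6, flow now 16.
No augmenting path remains; maximum flow = 16.
In the residual graph, reachable from Plant: {Plant, Sub4, Sub3}.
Min-cut edges: Plant→Sub2 (2), Plant→Bus4 (6), Sub3→City (8); capacity 2 + 6 + 8 = 16.
This cut is saturated, so no flow can exceed 16.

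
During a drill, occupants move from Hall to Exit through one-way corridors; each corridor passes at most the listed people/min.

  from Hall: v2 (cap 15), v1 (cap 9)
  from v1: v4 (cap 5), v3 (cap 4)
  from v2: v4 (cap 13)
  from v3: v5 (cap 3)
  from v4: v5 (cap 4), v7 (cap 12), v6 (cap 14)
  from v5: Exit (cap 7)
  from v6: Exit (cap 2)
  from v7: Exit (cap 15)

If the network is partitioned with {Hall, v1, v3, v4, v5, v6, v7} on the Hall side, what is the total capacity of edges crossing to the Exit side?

39

Edges leaving {Hall, v1, v3, v4, v5, v6, v7}: Hall→v2 (15), v5→Exit (7), v6→Exit (2), v7→Exit (15).
Cut capacity = 15 + 7 + 2 + 15 = 39.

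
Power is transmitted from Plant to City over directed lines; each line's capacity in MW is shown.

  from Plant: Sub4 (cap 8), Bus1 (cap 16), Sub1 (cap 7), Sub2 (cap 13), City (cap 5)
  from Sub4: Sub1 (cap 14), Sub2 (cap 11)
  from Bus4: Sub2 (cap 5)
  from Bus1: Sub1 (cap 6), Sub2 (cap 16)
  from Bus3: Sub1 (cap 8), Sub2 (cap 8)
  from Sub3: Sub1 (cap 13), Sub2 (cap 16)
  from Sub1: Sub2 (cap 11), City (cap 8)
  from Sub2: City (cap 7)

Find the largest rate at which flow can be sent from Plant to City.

20

Augment Plant→City: bottleneck 5, flow now 5.
Augment Plant→Sub1→City: bottleneck 7, flow now 12.
Augment Plant→Sub2→City: bottleneck 7, flow now 19.
Augment Plant→Sub4→Sub1→City: bottleneck 1, flow now 20.
No augmenting path remains; maximum flow = 20.
In the residual graph, reachable from Plant: {Plant, Sub4, Bus1, Sub1, Sub2}.
Min-cut edges: Plant→City (5), Sub1→City (8), Sub2→City (7); capacity 5 + 8 + 7 = 20.
This cut is saturated, so no flow can exceed 20.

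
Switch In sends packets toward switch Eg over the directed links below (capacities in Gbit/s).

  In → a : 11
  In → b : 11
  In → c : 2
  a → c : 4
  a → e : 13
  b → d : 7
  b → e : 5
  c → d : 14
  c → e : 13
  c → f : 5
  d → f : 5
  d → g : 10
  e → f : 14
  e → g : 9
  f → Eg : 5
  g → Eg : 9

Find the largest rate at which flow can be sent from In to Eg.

14

Augment In→c→f→Eg: bottleneck 2, flow now 2.
Augment In→a→c→f→Eg: bottleneck 3, flow now 5.
Augment In→a→e→g→Eg: bottleneck 8, flow now 13.
Augment In→b→d→g→Eg: bottleneck 1, flow now 14.
No augmenting path remains; maximum flow = 14.
In the residual graph, reachable from In: {In, a, b, c, d, e, f, g}.
Min-cut edges: f→Eg (5), g→Eg (9); capacity 5 + 9 = 14.
This cut is saturated, so no flow can exceed 14.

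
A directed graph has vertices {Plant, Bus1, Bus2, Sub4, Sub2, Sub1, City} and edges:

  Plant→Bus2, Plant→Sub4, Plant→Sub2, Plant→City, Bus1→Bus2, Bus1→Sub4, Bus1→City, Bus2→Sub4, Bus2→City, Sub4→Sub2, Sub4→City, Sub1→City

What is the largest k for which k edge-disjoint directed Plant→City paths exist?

3

Assign every edge capacity 1; by Menger, the answer equals the max flow.
Path Plant→City (+1); total 1.
Path Plant→Bus2→City (+1); total 2.
Path Plant→Sub4→City (+1); total 3.
No residual Plant→City path; max flow = 3.
Certifying cut of size 3: {Plant→Bus2, Plant→City, Plant→Sub4}.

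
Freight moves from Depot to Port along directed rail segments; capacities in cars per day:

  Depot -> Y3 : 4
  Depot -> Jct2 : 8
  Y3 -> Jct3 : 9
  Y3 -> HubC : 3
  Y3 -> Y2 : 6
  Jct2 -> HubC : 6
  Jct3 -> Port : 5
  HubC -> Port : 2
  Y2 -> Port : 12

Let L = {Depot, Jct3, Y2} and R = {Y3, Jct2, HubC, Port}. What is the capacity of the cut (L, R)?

29

Edges leaving {Depot, Jct3, Y2}: Depot→Y3 (4), Depot→Jct2 (8), Jct3→Port (5), Y2→Port (12).
Cut capacity = 4 + 8 + 5 + 12 = 29.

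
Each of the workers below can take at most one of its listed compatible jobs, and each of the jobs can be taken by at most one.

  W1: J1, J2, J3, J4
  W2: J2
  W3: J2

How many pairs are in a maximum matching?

2

Unit-capacity flow: source→left, listed edges, right→sink; max matching = max flow.
Augmenting path W1→J1 (+1); matched 1.
Augmenting path W2→J2 (+1); matched 2.
No augmenting path remains; maximum matching = 2.
König certificate: {W1, J2} is a vertex cover of size 2 (every listed pair touches it), so no matching can be larger.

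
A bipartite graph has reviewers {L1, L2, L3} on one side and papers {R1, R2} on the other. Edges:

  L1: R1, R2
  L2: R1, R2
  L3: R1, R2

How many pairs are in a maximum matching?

Unit-capacity flow: source→left, listed edges, right→sink; max matching = max flow.
Augmenting path L1→R1 (+1); matched 1.
Augmenting path L2→R2 (+1); matched 2.
No augmenting path remains; maximum matching = 2.
König certificate: {R1, R2} is a vertex cover of size 2 (every listed pair touches it), so no matching can be larger.

2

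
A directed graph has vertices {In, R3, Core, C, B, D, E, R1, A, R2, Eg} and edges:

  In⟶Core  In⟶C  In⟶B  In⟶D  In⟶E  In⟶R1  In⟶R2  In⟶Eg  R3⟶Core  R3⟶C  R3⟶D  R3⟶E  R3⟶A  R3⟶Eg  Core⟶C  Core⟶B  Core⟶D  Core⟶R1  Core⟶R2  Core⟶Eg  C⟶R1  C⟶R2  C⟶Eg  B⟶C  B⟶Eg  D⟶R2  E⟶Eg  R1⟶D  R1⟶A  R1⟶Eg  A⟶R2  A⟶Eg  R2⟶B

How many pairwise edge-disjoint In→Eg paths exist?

Assign every edge capacity 1; by Menger, the answer equals the max flow.
Path In→Eg (+1); total 1.
Path In→Core→Eg (+1); total 2.
Path In→C→Eg (+1); total 3.
Path In→B→Eg (+1); total 4.
Path In→E→Eg (+1); total 5.
Path In→R1→Eg (+1); total 6.
Path In→R2→B→C→R1→A→Eg (+1); total 7.
No residual In→Eg path; max flow = 7.
Certifying cut of size 7: {In→B, In→C, In→Core, In→E, In→Eg, In→R1, R2→B}.

7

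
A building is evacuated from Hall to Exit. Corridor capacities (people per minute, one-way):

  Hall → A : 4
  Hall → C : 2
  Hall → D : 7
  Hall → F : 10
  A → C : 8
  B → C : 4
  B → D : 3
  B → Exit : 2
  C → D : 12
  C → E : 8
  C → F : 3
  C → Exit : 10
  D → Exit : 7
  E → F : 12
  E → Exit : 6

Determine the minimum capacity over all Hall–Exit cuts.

Augment Hall→C→Exit: bottleneck 2, flow now 2.
Augment Hall→D→Exit: bottleneck 7, flow now 9.
Augment Hall→A→C→Exit: bottleneck 4, flow now 13.
No augmenting path remains; maximum flow = 13.
By max-flow min-cut, the minimum cut capacity equals the max flow.
In the residual graph, reachable from Hall: {Hall, F}.
Min-cut edges: Hall→A (4), Hall→C (2), Hall→D (7); capacity 4 + 2 + 7 = 13.

13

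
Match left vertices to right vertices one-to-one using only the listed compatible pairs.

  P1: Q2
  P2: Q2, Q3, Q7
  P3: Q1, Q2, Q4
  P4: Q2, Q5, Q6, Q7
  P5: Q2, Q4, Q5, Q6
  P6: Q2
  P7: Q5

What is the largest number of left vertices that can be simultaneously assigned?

6

Unit-capacity flow: source→left, listed edges, right→sink; max matching = max flow.
Augmenting path P1→Q2 (+1); matched 1.
Augmenting path P2→Q3 (+1); matched 2.
Augmenting path P3→Q1 (+1); matched 3.
Augmenting path P4→Q5 (+1); matched 4.
Augmenting path P5→Q4 (+1); matched 5.
Augmenting path P7→Q5→P4→Q6 (+1); matched 6.
No augmenting path remains; maximum matching = 6.
König certificate: {P2, P3, P4, P5, P7, Q2} is a vertex cover of size 6 (every listed pair touches it), so no matching can be larger.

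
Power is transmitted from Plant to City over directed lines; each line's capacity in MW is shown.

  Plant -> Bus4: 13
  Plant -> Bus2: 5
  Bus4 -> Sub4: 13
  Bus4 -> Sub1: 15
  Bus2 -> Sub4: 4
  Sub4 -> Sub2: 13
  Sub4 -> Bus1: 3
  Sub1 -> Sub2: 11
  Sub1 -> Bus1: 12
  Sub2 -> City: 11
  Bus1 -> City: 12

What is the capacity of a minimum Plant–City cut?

Augment Plant→Bus4→Sub4→Sub2→City: bottleneck 11, flow now 11.
Augment Plant→Bus4→Sub4→Bus1→City: bottleneck 2, flow now 13.
Augment Plant→Bus2→Sub4→Bus1→City: bottleneck 1, flow now 14.
Augment Plant→Bus2→Sub4→Bus4→Sub1→Bus1→City: bottleneck 3, flow now 17. (uses reverse residual edge)
No augmenting path remains; maximum flow = 17.
By max-flow min-cut, the minimum cut capacity equals the max flow.
In the residual graph, reachable from Plant: {Plant, Bus2}.
Min-cut edges: Plant→Bus4 (13), Bus2→Sub4 (4); capacity 13 + 4 = 17.

17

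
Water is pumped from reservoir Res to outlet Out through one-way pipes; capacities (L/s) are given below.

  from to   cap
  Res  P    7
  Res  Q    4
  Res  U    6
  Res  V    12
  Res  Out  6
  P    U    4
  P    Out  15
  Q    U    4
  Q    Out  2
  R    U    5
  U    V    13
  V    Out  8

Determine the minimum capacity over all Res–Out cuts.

Augment Res→Out: bottleneck 6, flow now 6.
Augment Res→P→Out: bottleneck 7, flow now 13.
Augment Res→Q→Out: bottleneck 2, flow now 15.
Augment Res→V→Out: bottleneck 8, flow now 23.
No augmenting path remains; maximum flow = 23.
By max-flow min-cut, the minimum cut capacity equals the max flow.
In the residual graph, reachable from Res: {Res, Q, U, V}.
Min-cut edges: Res→P (7), Res→Out (6), Q→Out (2), V→Out (8); capacity 7 + 6 + 2 + 8 = 23.

23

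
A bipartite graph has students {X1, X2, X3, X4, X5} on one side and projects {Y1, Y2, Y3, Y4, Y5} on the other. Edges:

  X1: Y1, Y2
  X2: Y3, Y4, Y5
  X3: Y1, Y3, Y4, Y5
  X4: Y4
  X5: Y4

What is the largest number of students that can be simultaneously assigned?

Unit-capacity flow: source→left, listed edges, right→sink; max matching = max flow.
Augmenting path X1→Y1 (+1); matched 1.
Augmenting path X2→Y3 (+1); matched 2.
Augmenting path X3→Y4 (+1); matched 3.
Augmenting path X4→Y4→X3→Y5 (+1); matched 4.
No augmenting path remains; maximum matching = 4.
König certificate: {X1, X2, X3, Y4} is a vertex cover of size 4 (every listed pair touches it), so no matching can be larger.

4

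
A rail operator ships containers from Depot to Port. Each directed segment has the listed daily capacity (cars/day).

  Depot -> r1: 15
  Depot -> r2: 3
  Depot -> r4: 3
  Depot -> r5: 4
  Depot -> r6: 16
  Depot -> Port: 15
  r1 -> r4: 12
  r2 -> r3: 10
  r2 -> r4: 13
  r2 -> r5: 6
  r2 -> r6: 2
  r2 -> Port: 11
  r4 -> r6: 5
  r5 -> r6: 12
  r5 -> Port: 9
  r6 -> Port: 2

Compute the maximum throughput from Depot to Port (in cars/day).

Augment Depot→Port: bottleneck 15, flow now 15.
Augment Depot→r2→Port: bottleneck 3, flow now 18.
Augment Depot→r5→Port: bottleneck 4, flow now 22.
Augment Depot→r6→Port: bottleneck 2, flow now 24.
No augmenting path remains; maximum flow = 24.
In the residual graph, reachable from Depot: {Depot, r1, r4, r6}.
Min-cut edges: Depot→r2 (3), Depot→r5 (4), Depot→Port (15), r6→Port (2); capacity 3 + 4 + 15 + 2 = 24.
This cut is saturated, so no flow can exceed 24.

24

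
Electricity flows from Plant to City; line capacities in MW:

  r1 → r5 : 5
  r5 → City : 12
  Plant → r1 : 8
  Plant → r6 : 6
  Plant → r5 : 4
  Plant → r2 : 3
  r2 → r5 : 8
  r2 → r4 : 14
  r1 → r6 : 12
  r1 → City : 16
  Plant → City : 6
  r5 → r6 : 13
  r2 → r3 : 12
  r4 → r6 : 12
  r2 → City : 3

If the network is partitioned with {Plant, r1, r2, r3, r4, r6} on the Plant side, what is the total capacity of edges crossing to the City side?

Edges leaving {Plant, r1, r2, r3, r4, r6}: Plant→r5 (4), Plant→City (6), r1→r5 (5), r1→City (16), r2→r5 (8), r2→City (3).
Cut capacity = 4 + 6 + 5 + 16 + 8 + 3 = 42.

42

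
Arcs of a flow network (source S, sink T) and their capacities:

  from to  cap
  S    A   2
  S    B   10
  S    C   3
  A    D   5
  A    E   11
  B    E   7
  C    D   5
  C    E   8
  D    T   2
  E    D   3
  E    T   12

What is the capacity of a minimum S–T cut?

Augment S→A→D→T: bottleneck 2, flow now 2.
Augment S→B→E→T: bottleneck 7, flow now 9.
Augment S→C→E→T: bottleneck 3, flow now 12.
No augmenting path remains; maximum flow = 12.
By max-flow min-cut, the minimum cut capacity equals the max flow.
In the residual graph, reachable from S: {S, B}.
Min-cut edges: S→A (2), S→C (3), B→E (7); capacity 2 + 3 + 7 = 12.

12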